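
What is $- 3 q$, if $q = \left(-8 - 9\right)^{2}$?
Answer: $-867$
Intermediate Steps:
$q = 289$ ($q = \left(-17\right)^{2} = 289$)
$- 3 q = \left(-3\right) 289 = -867$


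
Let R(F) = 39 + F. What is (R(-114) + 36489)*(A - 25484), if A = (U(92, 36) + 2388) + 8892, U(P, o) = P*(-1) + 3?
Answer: -520465302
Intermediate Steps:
U(P, o) = 3 - P (U(P, o) = -P + 3 = 3 - P)
A = 11191 (A = ((3 - 1*92) + 2388) + 8892 = ((3 - 92) + 2388) + 8892 = (-89 + 2388) + 8892 = 2299 + 8892 = 11191)
(R(-114) + 36489)*(A - 25484) = ((39 - 114) + 36489)*(11191 - 25484) = (-75 + 36489)*(-14293) = 36414*(-14293) = -520465302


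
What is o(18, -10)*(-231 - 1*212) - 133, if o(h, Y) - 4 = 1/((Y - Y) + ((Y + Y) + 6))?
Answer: -26227/14 ≈ -1873.4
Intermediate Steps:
o(h, Y) = 4 + 1/(6 + 2*Y) (o(h, Y) = 4 + 1/((Y - Y) + ((Y + Y) + 6)) = 4 + 1/(0 + (2*Y + 6)) = 4 + 1/(0 + (6 + 2*Y)) = 4 + 1/(6 + 2*Y))
o(18, -10)*(-231 - 1*212) - 133 = ((25 + 8*(-10))/(2*(3 - 10)))*(-231 - 1*212) - 133 = ((1/2)*(25 - 80)/(-7))*(-231 - 212) - 133 = ((1/2)*(-1/7)*(-55))*(-443) - 133 = (55/14)*(-443) - 133 = -24365/14 - 133 = -26227/14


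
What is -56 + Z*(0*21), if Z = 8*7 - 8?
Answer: -56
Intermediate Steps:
Z = 48 (Z = 56 - 8 = 48)
-56 + Z*(0*21) = -56 + 48*(0*21) = -56 + 48*0 = -56 + 0 = -56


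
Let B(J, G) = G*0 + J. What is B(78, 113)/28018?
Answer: 39/14009 ≈ 0.0027839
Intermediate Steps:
B(J, G) = J (B(J, G) = 0 + J = J)
B(78, 113)/28018 = 78/28018 = 78*(1/28018) = 39/14009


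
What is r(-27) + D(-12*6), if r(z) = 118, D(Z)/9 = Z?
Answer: -530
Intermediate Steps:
D(Z) = 9*Z
r(-27) + D(-12*6) = 118 + 9*(-12*6) = 118 + 9*(-72) = 118 - 648 = -530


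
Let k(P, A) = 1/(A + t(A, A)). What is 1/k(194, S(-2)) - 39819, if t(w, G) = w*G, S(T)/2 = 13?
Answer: -39117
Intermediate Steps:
S(T) = 26 (S(T) = 2*13 = 26)
t(w, G) = G*w
k(P, A) = 1/(A + A²) (k(P, A) = 1/(A + A*A) = 1/(A + A²))
1/k(194, S(-2)) - 39819 = 1/(1/(26*(1 + 26))) - 39819 = 1/((1/26)/27) - 39819 = 1/((1/26)*(1/27)) - 39819 = 1/(1/702) - 39819 = 702 - 39819 = -39117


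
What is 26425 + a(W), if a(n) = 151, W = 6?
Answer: 26576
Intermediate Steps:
26425 + a(W) = 26425 + 151 = 26576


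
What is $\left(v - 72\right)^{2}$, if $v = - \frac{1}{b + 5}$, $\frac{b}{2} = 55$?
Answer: $\frac{68574961}{13225} \approx 5185.3$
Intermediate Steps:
$b = 110$ ($b = 2 \cdot 55 = 110$)
$v = - \frac{1}{115}$ ($v = - \frac{1}{110 + 5} = - \frac{1}{115} \approx -0.0086956$)
$\left(v - 72\right)^{2} = \left(- \frac{1}{115} - 72\right)^{2} = \left(- \frac{8281}{115}\right)^{2} = \frac{68574961}{13225}$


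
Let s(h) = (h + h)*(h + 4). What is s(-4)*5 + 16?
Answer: 16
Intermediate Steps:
s(h) = 2*h*(4 + h) (s(h) = (2*h)*(4 + h) = 2*h*(4 + h))
s(-4)*5 + 16 = (2*(-4)*(4 - 4))*5 + 16 = (2*(-4)*0)*5 + 16 = 0*5 + 16 = 0 + 16 = 16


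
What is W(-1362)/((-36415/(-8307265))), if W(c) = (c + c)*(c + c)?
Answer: 12328273675728/7283 ≈ 1.6927e+9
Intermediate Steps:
W(c) = 4*c**2 (W(c) = (2*c)*(2*c) = 4*c**2)
W(-1362)/((-36415/(-8307265))) = (4*(-1362)**2)/((-36415/(-8307265))) = (4*1855044)/((-36415*(-1/8307265))) = 7420176/(7283/1661453) = 7420176*(1661453/7283) = 12328273675728/7283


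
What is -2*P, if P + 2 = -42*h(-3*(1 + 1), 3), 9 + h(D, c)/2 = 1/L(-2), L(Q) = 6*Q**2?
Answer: -1501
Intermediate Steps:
h(D, c) = -215/12 (h(D, c) = -18 + 2/((6*(-2)**2)) = -18 + 2/((6*4)) = -18 + 2/24 = -18 + 2*(1/24) = -18 + 1/12 = -215/12)
P = 1501/2 (P = -2 - 42*(-215/12) = -2 + 1505/2 = 1501/2 ≈ 750.50)
-2*P = -2*1501/2 = -1501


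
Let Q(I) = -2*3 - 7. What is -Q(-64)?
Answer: 13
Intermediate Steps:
Q(I) = -13 (Q(I) = -6 - 7 = -13)
-Q(-64) = -1*(-13) = 13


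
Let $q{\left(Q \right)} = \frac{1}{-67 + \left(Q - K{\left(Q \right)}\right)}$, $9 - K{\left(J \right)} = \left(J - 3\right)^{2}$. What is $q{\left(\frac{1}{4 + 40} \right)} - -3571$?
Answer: $\frac{463981665}{129931} \approx 3571.0$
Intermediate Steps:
$K{\left(J \right)} = 9 - \left(-3 + J\right)^{2}$ ($K{\left(J \right)} = 9 - \left(J - 3\right)^{2} = 9 - \left(-3 + J\right)^{2}$)
$q{\left(Q \right)} = \frac{1}{-67 + Q - Q \left(6 - Q\right)}$ ($q{\left(Q \right)} = \frac{1}{-67 - \left(- Q + Q \left(6 - Q\right)\right)} = \frac{1}{-67 + Q - Q \left(6 - Q\right)}$)
$q{\left(\frac{1}{4 + 40} \right)} - -3571 = \frac{1}{-67 + \frac{1}{4 + 40} + \frac{-6 + \frac{1}{4 + 40}}{4 + 40}} - -3571 = \frac{1}{-67 + \frac{1}{44} + \frac{-6 + \frac{1}{44}}{44}} + 3571 = \frac{1}{-67 + \frac{1}{44} + \frac{1}{44} \left(- \frac{263}{44}\right)} + 3571 = \frac{1}{-67 + \frac{1}{44} - \frac{263}{1936}} + 3571 = \frac{1}{- \frac{129931}{1936}} + 3571 = - \frac{1936}{129931} + 3571 = \frac{463981665}{129931}$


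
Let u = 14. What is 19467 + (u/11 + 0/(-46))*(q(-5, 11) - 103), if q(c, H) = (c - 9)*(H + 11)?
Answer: 208383/11 ≈ 18944.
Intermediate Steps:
q(c, H) = (-9 + c)*(11 + H)
19467 + (u/11 + 0/(-46))*(q(-5, 11) - 103) = 19467 + (14/11 + 0/(-46))*((-99 - 9*11 + 11*(-5) + 11*(-5)) - 103) = 19467 + (14*(1/11) + 0*(-1/46))*((-99 - 99 - 55 - 55) - 103) = 19467 + (14/11 + 0)*(-308 - 103) = 19467 + (14/11)*(-411) = 19467 - 5754/11 = 208383/11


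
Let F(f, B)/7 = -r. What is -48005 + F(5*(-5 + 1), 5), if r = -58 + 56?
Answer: -47991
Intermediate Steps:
r = -2
F(f, B) = 14 (F(f, B) = 7*(-1*(-2)) = 7*2 = 14)
-48005 + F(5*(-5 + 1), 5) = -48005 + 14 = -47991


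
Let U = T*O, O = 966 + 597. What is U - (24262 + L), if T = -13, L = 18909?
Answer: -63490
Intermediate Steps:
O = 1563
U = -20319 (U = -13*1563 = -20319)
U - (24262 + L) = -20319 - (24262 + 18909) = -20319 - 1*43171 = -20319 - 43171 = -63490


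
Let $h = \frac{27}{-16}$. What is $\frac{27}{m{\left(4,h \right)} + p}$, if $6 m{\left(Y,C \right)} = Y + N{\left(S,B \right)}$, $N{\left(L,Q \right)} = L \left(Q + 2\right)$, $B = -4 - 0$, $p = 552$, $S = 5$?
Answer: $\frac{27}{551} \approx 0.049002$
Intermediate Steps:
$B = -4$ ($B = -4 + 0 = -4$)
$h = - \frac{27}{16}$ ($h = 27 \left(- \frac{1}{16}\right) = - \frac{27}{16} \approx -1.6875$)
$N{\left(L,Q \right)} = L \left(2 + Q\right)$
$m{\left(Y,C \right)} = - \frac{5}{3} + \frac{Y}{6}$ ($m{\left(Y,C \right)} = \frac{Y + 5 \left(2 - 4\right)}{6} = \frac{Y + 5 \left(-2\right)}{6} = \frac{Y - 10}{6} = \frac{-10 + Y}{6} = - \frac{5}{3} + \frac{Y}{6}$)
$\frac{27}{m{\left(4,h \right)} + p} = \frac{27}{\left(- \frac{5}{3} + \frac{1}{6} \cdot 4\right) + 552} = \frac{27}{\left(- \frac{5}{3} + \frac{2}{3}\right) + 552} = \frac{27}{-1 + 552} = \frac{27}{551}$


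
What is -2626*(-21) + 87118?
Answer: 142264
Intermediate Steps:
-2626*(-21) + 87118 = 55146 + 87118 = 142264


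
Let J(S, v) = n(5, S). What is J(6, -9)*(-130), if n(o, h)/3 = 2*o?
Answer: -3900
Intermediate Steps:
n(o, h) = 6*o (n(o, h) = 3*(2*o) = 6*o)
J(S, v) = 30 (J(S, v) = 6*5 = 30)
J(6, -9)*(-130) = 30*(-130) = -3900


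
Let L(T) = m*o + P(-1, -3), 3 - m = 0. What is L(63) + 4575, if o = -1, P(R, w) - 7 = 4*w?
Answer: 4567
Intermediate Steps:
m = 3 (m = 3 - 1*0 = 3 + 0 = 3)
P(R, w) = 7 + 4*w
L(T) = -8 (L(T) = 3*(-1) + (7 + 4*(-3)) = -3 + (7 - 12) = -3 - 5 = -8)
L(63) + 4575 = -8 + 4575 = 4567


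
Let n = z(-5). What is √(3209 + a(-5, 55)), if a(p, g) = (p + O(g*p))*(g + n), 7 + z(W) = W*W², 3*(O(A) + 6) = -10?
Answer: √38814/3 ≈ 65.671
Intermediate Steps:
O(A) = -28/3 (O(A) = -6 + (⅓)*(-10) = -6 - 10/3 = -28/3)
z(W) = -7 + W³ (z(W) = -7 + W*W² = -7 + W³)
n = -132 (n = -7 + (-5)³ = -7 - 125 = -132)
a(p, g) = (-132 + g)*(-28/3 + p) (a(p, g) = (p - 28/3)*(g - 132) = (-28/3 + p)*(-132 + g) = (-132 + g)*(-28/3 + p))
√(3209 + a(-5, 55)) = √(3209 + (1232 - 132*(-5) - 28/3*55 + 55*(-5))) = √(3209 + (1232 + 660 - 1540/3 - 275)) = √(3209 + 3311/3) = √(12938/3) = √38814/3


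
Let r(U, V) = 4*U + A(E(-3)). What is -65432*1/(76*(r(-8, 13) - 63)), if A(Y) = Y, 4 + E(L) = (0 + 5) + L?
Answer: 16358/1843 ≈ 8.8757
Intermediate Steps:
E(L) = 1 + L (E(L) = -4 + ((0 + 5) + L) = -4 + (5 + L) = 1 + L)
r(U, V) = -2 + 4*U (r(U, V) = 4*U + (1 - 3) = 4*U - 2 = -2 + 4*U)
-65432*1/(76*(r(-8, 13) - 63)) = -65432*1/(76*((-2 + 4*(-8)) - 63)) = -65432*1/(76*((-2 - 32) - 63)) = -65432*1/(76*(-34 - 63)) = -65432/(76*(-97)) = -65432/(-7372) = -65432*(-1/7372) = 16358/1843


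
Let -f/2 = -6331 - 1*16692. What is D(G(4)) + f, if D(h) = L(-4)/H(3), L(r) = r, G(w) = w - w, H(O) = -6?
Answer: 138140/3 ≈ 46047.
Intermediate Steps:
G(w) = 0
f = 46046 (f = -2*(-6331 - 1*16692) = -2*(-6331 - 16692) = -2*(-23023) = 46046)
D(h) = 2/3 (D(h) = -4/(-6) = -4*(-1/6) = 2/3)
D(G(4)) + f = 2/3 + 46046 = 138140/3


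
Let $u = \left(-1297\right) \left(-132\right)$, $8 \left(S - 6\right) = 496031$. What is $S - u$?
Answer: $- \frac{873553}{8} \approx -1.0919 \cdot 10^{5}$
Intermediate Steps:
$S = \frac{496079}{8}$ ($S = 6 + \frac{1}{8} \cdot 496031 = 6 + \frac{496031}{8} = \frac{496079}{8} \approx 62010.0$)
$u = 171204$
$S - u = \frac{496079}{8} - 171204 = - \frac{873553}{8}$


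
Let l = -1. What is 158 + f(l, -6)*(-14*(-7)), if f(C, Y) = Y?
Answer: -430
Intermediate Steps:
158 + f(l, -6)*(-14*(-7)) = 158 - (-84)*(-7) = 158 - 6*98 = 158 - 588 = -430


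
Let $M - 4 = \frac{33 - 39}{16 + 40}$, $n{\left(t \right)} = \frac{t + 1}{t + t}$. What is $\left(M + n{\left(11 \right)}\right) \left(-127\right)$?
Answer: $- \frac{173609}{308} \approx -563.67$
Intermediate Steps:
$n{\left(t \right)} = \frac{1 + t}{2 t}$
$M = \frac{109}{28}$ ($M = 4 + \frac{33 - 39}{16 + 40} = 4 - \frac{6}{56} = 4 - \frac{3}{28} = \frac{109}{28} \approx 3.8929$)
$\left(M + n{\left(11 \right)}\right) \left(-127\right) = \left(\frac{109}{28} + \frac{1 + 11}{2 \cdot 11}\right) \left(-127\right) = \left(\frac{109}{28} + \frac{1}{2} \cdot \frac{1}{11} \cdot 12\right) \left(-127\right) = \left(\frac{109}{28} + \frac{6}{11}\right) \left(-127\right) = \frac{1367}{308} \left(-127\right) = - \frac{173609}{308}$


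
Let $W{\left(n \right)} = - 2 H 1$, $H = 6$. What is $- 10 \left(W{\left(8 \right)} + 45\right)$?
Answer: $-330$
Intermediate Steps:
$W{\left(n \right)} = -12$ ($W{\left(n \right)} = \left(-2\right) 6 \cdot 1 = \left(-12\right) 1 = -12$)
$- 10 \left(W{\left(8 \right)} + 45\right) = - 10 \left(-12 + 45\right) = \left(-10\right) 33 = -330$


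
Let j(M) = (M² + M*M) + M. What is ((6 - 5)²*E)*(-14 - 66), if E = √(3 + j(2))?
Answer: -80*√13 ≈ -288.44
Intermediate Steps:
j(M) = M + 2*M² (j(M) = (M² + M²) + M = 2*M² + M = M + 2*M²)
E = √13 (E = √(3 + 2*(1 + 2*2)) = √(3 + 2*(1 + 4)) = √(3 + 2*5) = √(3 + 10) = √13 ≈ 3.6056)
((6 - 5)²*E)*(-14 - 66) = ((6 - 5)²*√13)*(-14 - 66) = (1²*√13)*(-80) = (1*√13)*(-80) = √13*(-80) = -80*√13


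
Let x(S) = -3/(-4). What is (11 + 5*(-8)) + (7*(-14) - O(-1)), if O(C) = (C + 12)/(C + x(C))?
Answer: -83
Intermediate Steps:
x(S) = ¾ (x(S) = -3*(-1)/4 = -1*(-¾) = ¾)
O(C) = (12 + C)/(¾ + C) (O(C) = (C + 12)/(C + ¾) = (12 + C)/(¾ + C))
(11 + 5*(-8)) + (7*(-14) - O(-1)) = (11 + 5*(-8)) + (7*(-14) - 4*(12 - 1)/(3 + 4*(-1))) = (11 - 40) + (-98 - 4*11/(3 - 4)) = -29 + (-98 - 4*11/(-1)) = -29 + (-98 - 4*(-1)*11) = -29 + (-98 - 1*(-44)) = -29 + (-98 + 44) = -29 - 54 = -83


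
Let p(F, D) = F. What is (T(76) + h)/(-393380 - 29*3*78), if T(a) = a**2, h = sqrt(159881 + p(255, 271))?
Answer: -2888/200083 - sqrt(40034)/200083 ≈ -0.015434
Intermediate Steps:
h = 2*sqrt(40034) (h = sqrt(159881 + 255) = sqrt(160136) = 2*sqrt(40034) ≈ 400.17)
(T(76) + h)/(-393380 - 29*3*78) = (76**2 + 2*sqrt(40034))/(-393380 - 29*3*78) = (5776 + 2*sqrt(40034))/(-393380 - 87*78) = (5776 + 2*sqrt(40034))/(-393380 - 6786) = (5776 + 2*sqrt(40034))/(-400166) = (5776 + 2*sqrt(40034))*(-1/400166) = -2888/200083 - sqrt(40034)/200083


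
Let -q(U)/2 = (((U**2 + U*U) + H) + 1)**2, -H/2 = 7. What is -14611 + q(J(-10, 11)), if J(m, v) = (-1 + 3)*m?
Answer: -1253349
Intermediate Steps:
H = -14 (H = -2*7 = -14)
J(m, v) = 2*m
q(U) = -2*(-13 + 2*U**2)**2 (q(U) = -2*(((U**2 + U*U) - 14) + 1)**2 = -2*(((U**2 + U**2) - 14) + 1)**2 = -2*((2*U**2 - 14) + 1)**2 = -2*((-14 + 2*U**2) + 1)**2 = -2*(-13 + 2*U**2)**2)
-14611 + q(J(-10, 11)) = -14611 - 2*(-13 + 2*(2*(-10))**2)**2 = -14611 - 2*(-13 + 2*(-20)**2)**2 = -14611 - 2*(-13 + 2*400)**2 = -14611 - 2*(-13 + 800)**2 = -14611 - 2*787**2 = -14611 - 2*619369 = -14611 - 1238738 = -1253349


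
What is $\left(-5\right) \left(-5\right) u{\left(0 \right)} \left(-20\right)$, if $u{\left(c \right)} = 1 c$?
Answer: $0$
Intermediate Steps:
$u{\left(c \right)} = c$
$\left(-5\right) \left(-5\right) u{\left(0 \right)} \left(-20\right) = \left(-5\right) \left(-5\right) 0 \left(-20\right) = 25 \cdot 0 \left(-20\right) = 0 \left(-20\right) = 0$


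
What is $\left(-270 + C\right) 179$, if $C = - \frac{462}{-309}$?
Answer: $- \frac{4950424}{103} \approx -48062.0$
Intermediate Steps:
$C = \frac{154}{103}$ ($C = \left(-462\right) \left(- \frac{1}{309}\right) = \frac{154}{103} \approx 1.4951$)
$\left(-270 + C\right) 179 = \left(-270 + \frac{154}{103}\right) 179 = \left(- \frac{27656}{103}\right) 179 = - \frac{4950424}{103}$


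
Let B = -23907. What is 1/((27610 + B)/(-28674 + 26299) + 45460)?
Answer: 2375/107963797 ≈ 2.1998e-5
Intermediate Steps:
1/((27610 + B)/(-28674 + 26299) + 45460) = 1/((27610 - 23907)/(-28674 + 26299) + 45460) = 1/(3703/(-2375) + 45460) = 1/(3703*(-1/2375) + 45460) = 1/(-3703/2375 + 45460) = 1/(107963797/2375) = 2375/107963797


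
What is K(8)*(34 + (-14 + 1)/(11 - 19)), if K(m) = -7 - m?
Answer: -4275/8 ≈ -534.38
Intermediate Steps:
K(8)*(34 + (-14 + 1)/(11 - 19)) = (-7 - 1*8)*(34 + (-14 + 1)/(11 - 19)) = (-7 - 8)*(34 - 13/(-8)) = -15*(34 - 13*(-1/8)) = -15*(34 + 13/8) = -15*285/8 = -4275/8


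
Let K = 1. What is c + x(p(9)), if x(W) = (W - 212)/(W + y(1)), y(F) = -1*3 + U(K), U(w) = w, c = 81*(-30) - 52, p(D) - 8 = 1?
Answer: -2511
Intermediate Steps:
p(D) = 9 (p(D) = 8 + 1 = 9)
c = -2482 (c = -2430 - 52 = -2482)
y(F) = -2 (y(F) = -1*3 + 1 = -3 + 1 = -2)
x(W) = (-212 + W)/(-2 + W) (x(W) = (W - 212)/(W - 2) = (-212 + W)/(-2 + W))
c + x(p(9)) = -2482 + (-212 + 9)/(-2 + 9) = -2482 - 203/7 = -2482 + (⅐)*(-203) = -2482 - 29 = -2511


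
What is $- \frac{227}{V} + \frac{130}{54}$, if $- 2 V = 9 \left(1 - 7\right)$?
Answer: $-6$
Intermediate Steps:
$V = 27$ ($V = - \frac{9 \left(1 - 7\right)}{2} = - \frac{9 \left(-6\right)}{2} = \left(- \frac{1}{2}\right) \left(-54\right) = 27$)
$- \frac{227}{V} + \frac{130}{54} = - \frac{227}{27} + \frac{130}{54} = \left(-227\right) \frac{1}{27} + 130 \cdot \frac{1}{54} = - \frac{227}{27} + \frac{65}{27} = -6$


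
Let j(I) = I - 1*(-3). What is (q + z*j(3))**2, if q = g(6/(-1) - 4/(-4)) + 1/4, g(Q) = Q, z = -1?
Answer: 1849/16 ≈ 115.56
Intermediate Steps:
j(I) = 3 + I (j(I) = I + 3 = 3 + I)
q = -19/4 (q = (6/(-1) - 4/(-4)) + 1/4 = (6*(-1) - 4*(-1/4)) + 1/4 = (-6 + 1) + 1/4 = -5 + 1/4 = -19/4 ≈ -4.7500)
(q + z*j(3))**2 = (-19/4 - (3 + 3))**2 = (-19/4 - 1*6)**2 = (-19/4 - 6)**2 = (-43/4)**2 = 1849/16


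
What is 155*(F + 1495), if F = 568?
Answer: 319765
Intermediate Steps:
155*(F + 1495) = 155*(568 + 1495) = 155*2063 = 319765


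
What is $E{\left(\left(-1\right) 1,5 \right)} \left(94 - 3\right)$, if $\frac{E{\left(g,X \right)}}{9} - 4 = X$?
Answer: $7371$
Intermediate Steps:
$E{\left(g,X \right)} = 36 + 9 X$
$E{\left(\left(-1\right) 1,5 \right)} \left(94 - 3\right) = \left(36 + 9 \cdot 5\right) \left(94 - 3\right) = \left(36 + 45\right) \left(94 - 3\right) = 81 \cdot 91 = 7371$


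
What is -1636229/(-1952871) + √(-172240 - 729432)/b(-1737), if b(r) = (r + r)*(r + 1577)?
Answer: 1636229/1952871 + I*√225418/277920 ≈ 0.83786 + 0.0017083*I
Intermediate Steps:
b(r) = 2*r*(1577 + r) (b(r) = (2*r)*(1577 + r) = 2*r*(1577 + r))
-1636229/(-1952871) + √(-172240 - 729432)/b(-1737) = -1636229/(-1952871) + √(-172240 - 729432)/((2*(-1737)*(1577 - 1737))) = -1636229*(-1/1952871) + √(-901672)/((2*(-1737)*(-160))) = 1636229/1952871 + (2*I*√225418)/555840 = 1636229/1952871 + (2*I*√225418)*(1/555840) = 1636229/1952871 + I*√225418/277920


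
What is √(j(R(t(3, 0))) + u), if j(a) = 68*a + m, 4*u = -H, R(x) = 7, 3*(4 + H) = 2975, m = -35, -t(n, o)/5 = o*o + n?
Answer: √6987/6 ≈ 13.931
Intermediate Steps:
t(n, o) = -5*n - 5*o² (t(n, o) = -5*(o*o + n) = -5*(o² + n) = -5*(n + o²) = -5*n - 5*o²)
H = 2963/3 (H = -4 + (⅓)*2975 = -4 + 2975/3 = 2963/3 ≈ 987.67)
u = -2963/12 (u = (-1*2963/3)/4 = (¼)*(-2963/3) = -2963/12 ≈ -246.92)
j(a) = -35 + 68*a (j(a) = 68*a - 35 = -35 + 68*a)
√(j(R(t(3, 0))) + u) = √((-35 + 68*7) - 2963/12) = √((-35 + 476) - 2963/12) = √(441 - 2963/12) = √(2329/12) = √6987/6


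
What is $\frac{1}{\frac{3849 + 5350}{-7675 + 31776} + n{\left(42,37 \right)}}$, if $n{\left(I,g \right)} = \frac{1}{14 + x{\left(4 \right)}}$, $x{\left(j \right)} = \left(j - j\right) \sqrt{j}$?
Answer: $\frac{48202}{21841} \approx 2.207$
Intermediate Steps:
$x{\left(j \right)} = 0$ ($x{\left(j \right)} = 0 \sqrt{j} = 0$)
$n{\left(I,g \right)} = \frac{1}{14}$ ($n{\left(I,g \right)} = \frac{1}{14 + 0} = \frac{1}{14}$)
$\frac{1}{\frac{3849 + 5350}{-7675 + 31776} + n{\left(42,37 \right)}} = \frac{1}{\frac{3849 + 5350}{-7675 + 31776} + \frac{1}{14}} = \frac{1}{\frac{9199}{24101} + \frac{1}{14}} = \frac{1}{\frac{21841}{48202}} = \frac{48202}{21841}$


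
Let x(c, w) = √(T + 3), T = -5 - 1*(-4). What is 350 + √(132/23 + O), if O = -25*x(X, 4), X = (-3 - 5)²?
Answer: 350 + √(3036 - 13225*√2)/23 ≈ 350.0 + 5.4421*I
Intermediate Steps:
T = -1 (T = -5 + 4 = -1)
X = 64 (X = (-8)² = 64)
x(c, w) = √2 (x(c, w) = √(-1 + 3) = √2)
O = -25*√2 ≈ -35.355
350 + √(132/23 + O) = 350 + √(132/23 - 25*√2)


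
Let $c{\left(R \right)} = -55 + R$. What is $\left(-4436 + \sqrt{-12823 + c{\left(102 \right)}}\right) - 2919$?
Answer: $-7355 + 2 i \sqrt{3194} \approx -7355.0 + 113.03 i$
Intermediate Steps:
$\left(-4436 + \sqrt{-12823 + c{\left(102 \right)}}\right) - 2919 = \left(-4436 + \sqrt{-12823 + \left(-55 + 102\right)}\right) - 2919 = \left(-4436 + \sqrt{-12823 + 47}\right) - 2919 = \left(-4436 + \sqrt{-12776}\right) - 2919 = \left(-4436 + 2 i \sqrt{3194}\right) - 2919 = -7355 + 2 i \sqrt{3194}$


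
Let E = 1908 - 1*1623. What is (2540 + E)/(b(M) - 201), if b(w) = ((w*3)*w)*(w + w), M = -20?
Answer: -2825/48201 ≈ -0.058609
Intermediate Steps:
b(w) = 6*w³ (b(w) = ((3*w)*w)*(2*w) = (3*w²)*(2*w) = 6*w³)
E = 285 (E = 1908 - 1623 = 285)
(2540 + E)/(b(M) - 201) = (2540 + 285)/(6*(-20)³ - 201) = 2825/(6*(-8000) - 201) = 2825/(-48000 - 201) = 2825/(-48201) = 2825*(-1/48201) = -2825/48201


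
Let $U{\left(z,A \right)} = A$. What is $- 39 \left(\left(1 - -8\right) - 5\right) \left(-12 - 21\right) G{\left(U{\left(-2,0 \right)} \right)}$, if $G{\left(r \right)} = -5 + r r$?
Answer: $-25740$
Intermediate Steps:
$G{\left(r \right)} = -5 + r^{2}$
$- 39 \left(\left(1 - -8\right) - 5\right) \left(-12 - 21\right) G{\left(U{\left(-2,0 \right)} \right)} = - 39 \left(\left(1 - -8\right) - 5\right) \left(-12 - 21\right) \left(-5 + 0^{2}\right) = - 39 \left(\left(1 + 8\right) - 5\right) \left(-33\right) \left(-5 + 0\right) = - 39 \left(9 - 5\right) \left(-33\right) \left(-5\right) = - 39 \cdot 4 \left(-33\right) \left(-5\right) = \left(-39\right) \left(-132\right) \left(-5\right) = 5148 \left(-5\right) = -25740$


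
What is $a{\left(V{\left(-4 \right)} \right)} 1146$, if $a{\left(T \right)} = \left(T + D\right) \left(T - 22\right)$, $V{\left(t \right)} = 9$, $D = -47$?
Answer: $566124$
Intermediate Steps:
$a{\left(T \right)} = \left(-47 + T\right) \left(-22 + T\right)$ ($a{\left(T \right)} = \left(T - 47\right) \left(T - 22\right) = \left(-47 + T\right) \left(-22 + T\right)$)
$a{\left(V{\left(-4 \right)} \right)} 1146 = \left(1034 + 9^{2} - 621\right) 1146 = \left(1034 + 81 - 621\right) 1146 = 494 \cdot 1146 = 566124$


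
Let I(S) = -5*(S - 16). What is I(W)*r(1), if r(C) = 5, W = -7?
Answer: 575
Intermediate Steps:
I(S) = 80 - 5*S (I(S) = -5*(-16 + S) = 80 - 5*S)
I(W)*r(1) = (80 - 5*(-7))*5 = (80 + 35)*5 = 115*5 = 575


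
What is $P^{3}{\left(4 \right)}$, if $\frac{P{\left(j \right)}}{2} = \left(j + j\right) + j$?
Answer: $13824$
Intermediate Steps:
$P{\left(j \right)} = 6 j$ ($P{\left(j \right)} = 2 \left(\left(j + j\right) + j\right) = 2 \left(2 j + j\right) = 2 \cdot 3 j = 6 j$)
$P^{3}{\left(4 \right)} = \left(6 \cdot 4\right)^{3} = 24^{3} = 13824$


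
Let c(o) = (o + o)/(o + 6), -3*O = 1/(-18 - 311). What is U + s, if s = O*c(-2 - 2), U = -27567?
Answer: -27208633/987 ≈ -27567.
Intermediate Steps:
O = 1/987 (O = -1/(3*(-18 - 311)) = -⅓/(-329) = -⅓*(-1/329) = 1/987 ≈ 0.0010132)
c(o) = 2*o/(6 + o) (c(o) = (2*o)/(6 + o) = 2*o/(6 + o))
s = -4/987 (s = (2*(-2 - 2)/(6 + (-2 - 2)))/987 = (2*(-4)/(6 - 4))/987 = (2*(-4)/2)/987 = (2*(-4)*(½))/987 = (1/987)*(-4) = -4/987 ≈ -0.0040527)
U + s = -27567 - 4/987 = -27208633/987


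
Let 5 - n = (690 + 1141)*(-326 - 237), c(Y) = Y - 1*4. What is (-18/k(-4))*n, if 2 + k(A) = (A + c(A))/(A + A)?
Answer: 37110888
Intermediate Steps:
c(Y) = -4 + Y (c(Y) = Y - 4 = -4 + Y)
k(A) = -2 + (-4 + 2*A)/(2*A) (k(A) = -2 + (A + (-4 + A))/(A + A) = -2 + (-4 + 2*A)/((2*A)) = -2 + (-4 + 2*A)*(1/(2*A)) = -2 + (-4 + 2*A)/(2*A))
n = 1030858 (n = 5 - (690 + 1141)*(-326 - 237) = 5 - 1831*(-563) = 5 - 1*(-1030853) = 5 + 1030853 = 1030858)
(-18/k(-4))*n = -18*(-4/(-2 - 1*(-4)))*1030858 = -18*(-4/(-2 + 4))*1030858 = -18/((-¼*2))*1030858 = -18/(-½)*1030858 = -18*(-2)*1030858 = 36*1030858 = 37110888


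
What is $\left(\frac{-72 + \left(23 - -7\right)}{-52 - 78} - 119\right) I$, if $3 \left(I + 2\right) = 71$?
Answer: $- \frac{7714}{3} \approx -2571.3$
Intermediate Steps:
$I = \frac{65}{3}$ ($I = -2 + \frac{1}{3} \cdot 71 = -2 + \frac{71}{3} = \frac{65}{3} \approx 21.667$)
$\left(\frac{-72 + \left(23 - -7\right)}{-52 - 78} - 119\right) I = \left(\frac{-72 + \left(23 - -7\right)}{-52 - 78} - 119\right) \frac{65}{3} = \left(\frac{-72 + \left(23 + 7\right)}{-130} - 119\right) \frac{65}{3} = \left(\left(-72 + 30\right) \left(- \frac{1}{130}\right) - 119\right) \frac{65}{3} = \left(\left(-42\right) \left(- \frac{1}{130}\right) - 119\right) \frac{65}{3} = \left(\frac{21}{65} - 119\right) \frac{65}{3} = \left(- \frac{7714}{65}\right) \frac{65}{3} = - \frac{7714}{3}$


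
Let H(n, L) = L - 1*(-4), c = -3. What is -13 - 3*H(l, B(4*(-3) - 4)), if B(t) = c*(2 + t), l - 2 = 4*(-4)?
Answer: -151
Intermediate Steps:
l = -14 (l = 2 + 4*(-4) = 2 - 16 = -14)
B(t) = -6 - 3*t (B(t) = -3*(2 + t) = -6 - 3*t)
H(n, L) = 4 + L (H(n, L) = L + 4 = 4 + L)
-13 - 3*H(l, B(4*(-3) - 4)) = -13 - 3*(4 + (-6 - 3*(4*(-3) - 4))) = -13 - 3*(4 + (-6 - 3*(-12 - 4))) = -13 - 3*(4 + (-6 - 3*(-16))) = -13 - 3*(4 + (-6 + 48)) = -13 - 3*(4 + 42) = -13 - 3*46 = -13 - 138 = -151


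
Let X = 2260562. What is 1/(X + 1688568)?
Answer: 1/3949130 ≈ 2.5322e-7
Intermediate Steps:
1/(X + 1688568) = 1/(2260562 + 1688568) = 1/3949130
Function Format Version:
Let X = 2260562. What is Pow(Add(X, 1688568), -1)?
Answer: Rational(1, 3949130) ≈ 2.5322e-7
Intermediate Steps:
Pow(Add(X, 1688568), -1) = Pow(Add(2260562, 1688568), -1) = Pow(3949130, -1) = Rational(1, 3949130)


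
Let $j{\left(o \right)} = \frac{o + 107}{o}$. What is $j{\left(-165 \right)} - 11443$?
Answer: $- \frac{1888037}{165} \approx -11443.0$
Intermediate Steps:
$j{\left(o \right)} = \frac{107 + o}{o}$
$j{\left(-165 \right)} - 11443 = \frac{107 - 165}{-165} - 11443 = \left(- \frac{1}{165}\right) \left(-58\right) - 11443 = \frac{58}{165} - 11443 = - \frac{1888037}{165}$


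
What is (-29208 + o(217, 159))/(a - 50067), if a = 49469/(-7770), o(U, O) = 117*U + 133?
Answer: 110580/1502201 ≈ 0.073612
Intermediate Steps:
o(U, O) = 133 + 117*U
a = -191/30 (a = 49469*(-1/7770) = -191/30 ≈ -6.3667)
(-29208 + o(217, 159))/(a - 50067) = (-29208 + (133 + 117*217))/(-191/30 - 50067) = (-29208 + (133 + 25389))/(-1502201/30) = (-29208 + 25522)*(-30/1502201) = -3686*(-30/1502201) = 110580/1502201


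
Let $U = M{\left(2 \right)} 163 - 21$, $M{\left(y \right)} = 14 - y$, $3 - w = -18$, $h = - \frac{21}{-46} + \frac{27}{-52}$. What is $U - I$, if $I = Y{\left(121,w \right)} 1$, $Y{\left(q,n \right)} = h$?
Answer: $\frac{2314335}{1196} \approx 1935.1$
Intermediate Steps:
$h = - \frac{75}{1196}$ ($h = \left(-21\right) \left(- \frac{1}{46}\right) + 27 \left(- \frac{1}{52}\right) = \frac{21}{46} - \frac{27}{52} = - \frac{75}{1196} \approx -0.062709$)
$w = 21$ ($w = 3 - -18 = 3 + 18 = 21$)
$Y{\left(q,n \right)} = - \frac{75}{1196}$
$I = - \frac{75}{1196}$ ($I = \left(- \frac{75}{1196}\right) 1 = - \frac{75}{1196} \approx -0.062709$)
$U = 1935$ ($U = \left(14 - 2\right) 163 - 21 = 12 \cdot 163 - 21 = 1956 - 21 = 1935$)
$U - I = 1935 - - \frac{75}{1196} = 1935 + \frac{75}{1196} = \frac{2314335}{1196}$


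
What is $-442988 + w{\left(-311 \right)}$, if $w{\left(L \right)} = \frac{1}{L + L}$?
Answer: $- \frac{275538537}{622} \approx -4.4299 \cdot 10^{5}$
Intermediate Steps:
$w{\left(L \right)} = \frac{1}{2 L}$
$-442988 + w{\left(-311 \right)} = -442988 + \frac{1}{2 \left(-311\right)} = -442988 + \frac{1}{2} \left(- \frac{1}{311}\right) = -442988 - \frac{1}{622} = - \frac{275538537}{622}$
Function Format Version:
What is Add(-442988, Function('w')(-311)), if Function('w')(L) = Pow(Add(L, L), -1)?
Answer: Rational(-275538537, 622) ≈ -4.4299e+5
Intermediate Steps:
Function('w')(L) = Mul(Rational(1, 2), Pow(L, -1)) (Function('w')(L) = Pow(Mul(2, L), -1) = Mul(Rational(1, 2), Pow(L, -1)))
Add(-442988, Function('w')(-311)) = Add(-442988, Mul(Rational(1, 2), Pow(-311, -1))) = Add(-442988, Mul(Rational(1, 2), Rational(-1, 311))) = Add(-442988, Rational(-1, 622)) = Rational(-275538537, 622)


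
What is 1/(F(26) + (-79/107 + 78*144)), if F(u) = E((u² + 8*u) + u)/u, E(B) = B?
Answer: 107/1205490 ≈ 8.8761e-5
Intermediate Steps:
F(u) = (u² + 9*u)/u (F(u) = ((u² + 8*u) + u)/u = (u² + 9*u)/u)
1/(F(26) + (-79/107 + 78*144)) = 1/((9 + 26) + (-79/107 + 78*144)) = 1/(35 + (-79*1/107 + 11232)) = 1/(35 + (-79/107 + 11232)) = 1/(35 + 1201745/107) = 1/(1205490/107) = 107/1205490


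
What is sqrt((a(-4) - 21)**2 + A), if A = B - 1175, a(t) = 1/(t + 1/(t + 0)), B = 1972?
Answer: sqrt(360654)/17 ≈ 35.326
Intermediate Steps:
a(t) = 1/(t + 1/t)
A = 797 (A = 1972 - 1175 = 797)
sqrt((a(-4) - 21)**2 + A) = sqrt((-4/(1 + (-4)**2) - 21)**2 + 797) = sqrt((-4/(1 + 16) - 21)**2 + 797) = sqrt((-4/17 - 21)**2 + 797) = sqrt((-361/17)**2 + 797) = sqrt(130321/289 + 797) = sqrt(360654/289) = sqrt(360654)/17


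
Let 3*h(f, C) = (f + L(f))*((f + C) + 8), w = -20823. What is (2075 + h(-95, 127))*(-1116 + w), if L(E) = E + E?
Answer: 37844775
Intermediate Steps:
L(E) = 2*E
h(f, C) = f*(8 + C + f) (h(f, C) = ((f + 2*f)*((f + C) + 8))/3 = ((3*f)*((C + f) + 8))/3 = ((3*f)*(8 + C + f))/3 = (3*f*(8 + C + f))/3 = f*(8 + C + f))
(2075 + h(-95, 127))*(-1116 + w) = (2075 - 95*(8 + 127 - 95))*(-1116 - 20823) = (2075 - 95*40)*(-21939) = (2075 - 3800)*(-21939) = -1725*(-21939) = 37844775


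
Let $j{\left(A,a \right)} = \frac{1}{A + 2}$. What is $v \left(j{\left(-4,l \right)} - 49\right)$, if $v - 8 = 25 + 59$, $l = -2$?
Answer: $-4554$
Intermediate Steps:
$v = 92$ ($v = 8 + \left(25 + 59\right) = 8 + 84 = 92$)
$j{\left(A,a \right)} = \frac{1}{2 + A}$
$v \left(j{\left(-4,l \right)} - 49\right) = 92 \left(\frac{1}{2 - 4} - 49\right) = 92 \left(\frac{1}{-2} - 49\right) = 92 \left(- \frac{1}{2} - 49\right) = 92 \left(- \frac{99}{2}\right) = -4554$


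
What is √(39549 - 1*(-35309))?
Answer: √74858 ≈ 273.60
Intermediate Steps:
√(39549 - 1*(-35309)) = √(39549 + 35309) = √74858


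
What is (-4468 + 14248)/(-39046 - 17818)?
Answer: -2445/14216 ≈ -0.17199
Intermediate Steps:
(-4468 + 14248)/(-39046 - 17818) = 9780/(-56864) = 9780*(-1/56864) = -2445/14216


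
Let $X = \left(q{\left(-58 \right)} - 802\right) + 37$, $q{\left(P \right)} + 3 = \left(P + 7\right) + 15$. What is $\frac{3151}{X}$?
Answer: $- \frac{3151}{804} \approx -3.9192$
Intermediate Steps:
$q{\left(P \right)} = 19 + P$ ($q{\left(P \right)} = -3 + \left(\left(P + 7\right) + 15\right) = -3 + \left(\left(7 + P\right) + 15\right) = -3 + \left(22 + P\right) = 19 + P$)
$X = -804$ ($X = \left(\left(19 - 58\right) - 802\right) + 37 = \left(-39 - 802\right) + 37 = -841 + 37 = -804$)
$\frac{3151}{X} = \frac{3151}{-804} = 3151 \left(- \frac{1}{804}\right) = - \frac{3151}{804}$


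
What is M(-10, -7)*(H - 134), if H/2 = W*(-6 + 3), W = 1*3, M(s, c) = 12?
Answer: -1824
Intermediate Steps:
W = 3
H = -18 (H = 2*(3*(-6 + 3)) = 2*(3*(-3)) = 2*(-9) = -18)
M(-10, -7)*(H - 134) = 12*(-18 - 134) = 12*(-152) = -1824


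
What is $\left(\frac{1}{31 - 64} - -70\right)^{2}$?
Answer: $\frac{5331481}{1089} \approx 4895.8$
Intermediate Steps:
$\left(\frac{1}{31 - 64} - -70\right)^{2} = \left(\frac{1}{-33} + 70\right)^{2} = \left(- \frac{1}{33} + 70\right)^{2} = \left(\frac{2309}{33}\right)^{2} = \frac{5331481}{1089}$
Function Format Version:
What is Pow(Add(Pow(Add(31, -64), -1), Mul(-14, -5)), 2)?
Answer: Rational(5331481, 1089) ≈ 4895.8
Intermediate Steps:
Pow(Add(Pow(Add(31, -64), -1), Mul(-14, -5)), 2) = Pow(Add(Pow(-33, -1), 70), 2) = Pow(Add(Rational(-1, 33), 70), 2) = Pow(Rational(2309, 33), 2) = Rational(5331481, 1089)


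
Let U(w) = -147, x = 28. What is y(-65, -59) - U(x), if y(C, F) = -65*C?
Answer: 4372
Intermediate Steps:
y(-65, -59) - U(x) = -65*(-65) - 1*(-147) = 4225 + 147 = 4372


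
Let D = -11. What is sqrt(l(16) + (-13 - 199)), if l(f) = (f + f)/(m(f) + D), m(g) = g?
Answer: 2*I*sqrt(1285)/5 ≈ 14.339*I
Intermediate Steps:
l(f) = 2*f/(-11 + f) (l(f) = (f + f)/(f - 11) = (2*f)/(-11 + f) = 2*f/(-11 + f))
sqrt(l(16) + (-13 - 199)) = sqrt(2*16/(-11 + 16) + (-13 - 199)) = sqrt(2*16/5 - 212) = sqrt(2*16*(1/5) - 212) = sqrt(32/5 - 212) = sqrt(-1028/5) = 2*I*sqrt(1285)/5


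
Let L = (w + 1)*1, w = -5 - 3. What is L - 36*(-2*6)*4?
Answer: 1721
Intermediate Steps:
w = -8
L = -7 (L = (-8 + 1)*1 = -7*1 = -7)
L - 36*(-2*6)*4 = -7 - 36*(-2*6)*4 = -7 - (-432)*4 = -7 - 36*(-48) = -7 + 1728 = 1721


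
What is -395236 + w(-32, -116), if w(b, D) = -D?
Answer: -395120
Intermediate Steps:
-395236 + w(-32, -116) = -395236 - 1*(-116) = -395236 + 116 = -395120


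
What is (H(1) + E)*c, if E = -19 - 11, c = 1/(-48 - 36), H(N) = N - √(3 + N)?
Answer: 31/84 ≈ 0.36905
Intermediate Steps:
c = -1/84 (c = 1/(-84) = -1/84 ≈ -0.011905)
E = -30
(H(1) + E)*c = ((1 - √(3 + 1)) - 30)*(-1/84) = ((1 - √4) - 30)*(-1/84) = ((1 - 1*2) - 30)*(-1/84) = ((1 - 2) - 30)*(-1/84) = (-1 - 30)*(-1/84) = -31*(-1/84) = 31/84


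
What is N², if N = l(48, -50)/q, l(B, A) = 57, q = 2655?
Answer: 361/783225 ≈ 0.00046091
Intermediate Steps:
N = 19/885 (N = 57/2655 = 57*(1/2655) = 19/885 ≈ 0.021469)
N² = (19/885)² = 361/783225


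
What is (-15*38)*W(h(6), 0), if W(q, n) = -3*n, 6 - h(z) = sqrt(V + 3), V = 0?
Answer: 0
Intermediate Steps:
h(z) = 6 - sqrt(3) (h(z) = 6 - sqrt(0 + 3) = 6 - sqrt(3))
(-15*38)*W(h(6), 0) = (-15*38)*(-3*0) = -570*0 = 0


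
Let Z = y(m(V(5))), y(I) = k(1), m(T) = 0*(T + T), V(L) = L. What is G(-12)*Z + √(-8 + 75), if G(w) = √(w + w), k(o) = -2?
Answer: √67 - 4*I*√6 ≈ 8.1853 - 9.798*I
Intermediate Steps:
m(T) = 0 (m(T) = 0*(2*T) = 0)
y(I) = -2
Z = -2
G(w) = √2*√w (G(w) = √(2*w) = √2*√w)
G(-12)*Z + √(-8 + 75) = (√2*√(-12))*(-2) + √(-8 + 75) = (√2*(2*I*√3))*(-2) + √67 = (2*I*√6)*(-2) + √67 = -4*I*√6 + √67 = √67 - 4*I*√6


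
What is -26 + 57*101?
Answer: 5731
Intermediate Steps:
-26 + 57*101 = -26 + 5757 = 5731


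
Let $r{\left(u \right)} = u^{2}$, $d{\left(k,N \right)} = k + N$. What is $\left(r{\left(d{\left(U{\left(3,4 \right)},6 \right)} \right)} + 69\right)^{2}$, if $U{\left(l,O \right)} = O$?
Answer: $28561$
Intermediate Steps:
$d{\left(k,N \right)} = N + k$
$\left(r{\left(d{\left(U{\left(3,4 \right)},6 \right)} \right)} + 69\right)^{2} = \left(\left(6 + 4\right)^{2} + 69\right)^{2} = \left(10^{2} + 69\right)^{2} = \left(100 + 69\right)^{2} = 169^{2} = 28561$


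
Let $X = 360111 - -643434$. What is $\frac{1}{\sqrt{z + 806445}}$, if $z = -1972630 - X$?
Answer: $- \frac{i \sqrt{2169730}}{2169730} \approx - 0.00067889 i$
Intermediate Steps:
$X = 1003545$ ($X = 360111 + 643434 = 1003545$)
$z = -2976175$ ($z = -1972630 - 1003545 = -2976175$)
$\frac{1}{\sqrt{z + 806445}} = \frac{1}{\sqrt{-2976175 + 806445}} = \frac{1}{\sqrt{-2169730}} = \frac{1}{i \sqrt{2169730}} = - \frac{i \sqrt{2169730}}{2169730}$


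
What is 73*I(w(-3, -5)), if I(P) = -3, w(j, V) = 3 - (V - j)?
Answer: -219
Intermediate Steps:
w(j, V) = 3 + j - V (w(j, V) = 3 + (j - V) = 3 + j - V)
73*I(w(-3, -5)) = 73*(-3) = -219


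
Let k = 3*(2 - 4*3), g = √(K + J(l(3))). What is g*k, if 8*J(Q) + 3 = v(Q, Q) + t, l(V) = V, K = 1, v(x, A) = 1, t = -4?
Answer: -15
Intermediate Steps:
J(Q) = -¾ (J(Q) = -3/8 + (1 - 4)/8 = -3/8 + (⅛)*(-3) = -3/8 - 3/8 = -¾)
g = ½ (g = √(1 - ¾) = √(¼) = ½ ≈ 0.50000)
k = -30 (k = 3*(2 - 12) = 3*(-10) = -30)
g*k = (½)*(-30) = -15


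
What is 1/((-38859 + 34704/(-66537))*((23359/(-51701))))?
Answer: 29401961/516213133849 ≈ 5.6957e-5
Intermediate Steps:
1/((-38859 + 34704/(-66537))*((23359/(-51701)))) = 1/((-38859 + 34704*(-1/66537))*((23359*(-1/51701)))) = 1/((-38859 - 3856/7393)*(-23359/51701)) = -51701/23359/(-287288443/7393) = -7393/287288443*(-51701/23359) = 29401961/516213133849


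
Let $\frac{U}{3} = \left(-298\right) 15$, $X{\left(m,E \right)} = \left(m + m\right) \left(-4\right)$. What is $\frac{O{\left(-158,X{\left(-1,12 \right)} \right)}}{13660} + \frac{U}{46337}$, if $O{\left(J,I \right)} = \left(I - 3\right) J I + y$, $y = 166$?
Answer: $- \frac{234169249}{316481710} \approx -0.73991$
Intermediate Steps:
$X{\left(m,E \right)} = - 8 m$ ($X{\left(m,E \right)} = 2 m \left(-4\right) = - 8 m$)
$O{\left(J,I \right)} = 166 + I J \left(-3 + I\right)$ ($O{\left(J,I \right)} = \left(I - 3\right) J I + 166 = \left(-3 + I\right) J I + 166 = J \left(-3 + I\right) I + 166 = I J \left(-3 + I\right) + 166 = 166 + I J \left(-3 + I\right)$)
$U = -13410$ ($U = 3 \left(\left(-298\right) 15\right) = 3 \left(-4470\right) = -13410$)
$\frac{O{\left(-158,X{\left(-1,12 \right)} \right)}}{13660} + \frac{U}{46337} = \frac{166 - 158 \left(\left(-8\right) \left(-1\right)\right)^{2} - 3 \left(\left(-8\right) \left(-1\right)\right) \left(-158\right)}{13660} - \frac{13410}{46337} = \left(166 - 158 \cdot 8^{2} - 24 \left(-158\right)\right) \frac{1}{13660} - \frac{13410}{46337} = \left(166 - 10112 + 3792\right) \frac{1}{13660} - \frac{13410}{46337} = \left(-6154\right) \frac{1}{13660} - \frac{13410}{46337} = - \frac{3077}{6830} - \frac{13410}{46337} = - \frac{234169249}{316481710}$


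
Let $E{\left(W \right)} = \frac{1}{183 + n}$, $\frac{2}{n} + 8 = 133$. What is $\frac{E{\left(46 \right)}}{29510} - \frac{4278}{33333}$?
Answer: $- \frac{192538319229}{1500207819994} \approx -0.12834$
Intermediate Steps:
$n = \frac{2}{125}$ ($n = \frac{2}{-8 + 133} = \frac{2}{125} \approx 0.016$)
$E{\left(W \right)} = \frac{125}{22877}$ ($E{\left(W \right)} = \frac{1}{183 + \frac{2}{125}} = \frac{1}{\frac{22877}{125}} = \frac{125}{22877}$)
$\frac{E{\left(46 \right)}}{29510} - \frac{4278}{33333} = \frac{125}{22877 \cdot 29510} - \frac{4278}{33333} = \frac{125}{22877} \cdot \frac{1}{29510} - \frac{1426}{11111} = \frac{25}{135020054} - \frac{1426}{11111} = - \frac{192538319229}{1500207819994}$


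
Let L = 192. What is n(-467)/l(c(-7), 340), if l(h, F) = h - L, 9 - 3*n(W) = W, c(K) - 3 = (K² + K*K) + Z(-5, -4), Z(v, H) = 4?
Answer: -476/261 ≈ -1.8238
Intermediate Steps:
c(K) = 7 + 2*K² (c(K) = 3 + ((K² + K*K) + 4) = 3 + ((K² + K²) + 4) = 3 + (2*K² + 4) = 3 + (4 + 2*K²) = 7 + 2*K²)
n(W) = 3 - W/3
l(h, F) = -192 + h (l(h, F) = h - 1*192 = h - 192 = -192 + h)
n(-467)/l(c(-7), 340) = (3 - ⅓*(-467))/(-192 + (7 + 2*(-7)²)) = (3 + 467/3)/(-192 + (7 + 2*49)) = 476/(3*(-192 + (7 + 98))) = 476/(3*(-192 + 105)) = (476/3)/(-87) = (476/3)*(-1/87) = -476/261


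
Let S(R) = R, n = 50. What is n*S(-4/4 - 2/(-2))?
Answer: 0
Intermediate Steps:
n*S(-4/4 - 2/(-2)) = 50*(-4/4 - 2/(-2)) = 50*(-4*¼ - 2*(-½)) = 50*(-1 + 1) = 50*0 = 0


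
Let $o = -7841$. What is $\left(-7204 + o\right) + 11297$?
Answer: $-3748$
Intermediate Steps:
$\left(-7204 + o\right) + 11297 = \left(-7204 - 7841\right) + 11297 = -15045 + 11297 = -3748$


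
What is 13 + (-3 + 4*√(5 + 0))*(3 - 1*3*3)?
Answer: 31 - 24*√5 ≈ -22.666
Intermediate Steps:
13 + (-3 + 4*√(5 + 0))*(3 - 1*3*3) = 13 + (-3 + 4*√5)*(3 - 3*3) = 13 + (-3 + 4*√5)*(3 - 9) = 13 + (-3 + 4*√5)*(-6) = 13 + (18 - 24*√5) = 31 - 24*√5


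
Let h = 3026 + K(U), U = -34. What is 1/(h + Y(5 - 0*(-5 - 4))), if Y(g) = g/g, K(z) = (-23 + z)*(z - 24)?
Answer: 1/6333 ≈ 0.00015790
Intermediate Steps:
K(z) = (-24 + z)*(-23 + z) (K(z) = (-23 + z)*(-24 + z) = (-24 + z)*(-23 + z))
Y(g) = 1
h = 6332 (h = 3026 + (552 + (-34)² - 47*(-34)) = 3026 + (552 + 1156 + 1598) = 3026 + 3306 = 6332)
1/(h + Y(5 - 0*(-5 - 4))) = 1/(6332 + 1) = 1/6333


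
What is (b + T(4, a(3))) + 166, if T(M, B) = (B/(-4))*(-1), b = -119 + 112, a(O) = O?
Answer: 639/4 ≈ 159.75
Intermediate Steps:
b = -7
T(M, B) = B/4 (T(M, B) = (B*(-1/4))*(-1) = -B/4*(-1) = B/4)
(b + T(4, a(3))) + 166 = (-7 + (1/4)*3) + 166 = (-7 + 3/4) + 166 = -25/4 + 166 = 639/4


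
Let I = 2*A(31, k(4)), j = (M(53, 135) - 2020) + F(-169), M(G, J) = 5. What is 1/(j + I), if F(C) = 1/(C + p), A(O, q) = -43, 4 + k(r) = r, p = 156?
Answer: -13/27314 ≈ -0.00047595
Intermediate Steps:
k(r) = -4 + r
F(C) = 1/(156 + C) (F(C) = 1/(C + 156) = 1/(156 + C))
j = -26196/13 (j = (5 - 2020) + 1/(156 - 169) = -2015 + 1/(-13) = -2015 - 1/13 = -26196/13 ≈ -2015.1)
I = -86 (I = 2*(-43) = -86)
1/(j + I) = 1/(-26196/13 - 86) = 1/(-27314/13) = -13/27314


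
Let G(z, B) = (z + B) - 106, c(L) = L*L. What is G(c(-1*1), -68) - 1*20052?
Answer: -20225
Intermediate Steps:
c(L) = L²
G(z, B) = -106 + B + z (G(z, B) = (B + z) - 106 = -106 + B + z)
G(c(-1*1), -68) - 1*20052 = (-106 - 68 + (-1*1)²) - 1*20052 = (-106 - 68 + (-1)²) - 20052 = (-106 - 68 + 1) - 20052 = -173 - 20052 = -20225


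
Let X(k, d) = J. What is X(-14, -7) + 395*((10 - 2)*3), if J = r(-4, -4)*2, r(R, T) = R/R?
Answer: 9482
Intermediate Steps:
r(R, T) = 1
J = 2 (J = 1*2 = 2)
X(k, d) = 2
X(-14, -7) + 395*((10 - 2)*3) = 2 + 395*((10 - 2)*3) = 2 + 395*(8*3) = 2 + 395*24 = 2 + 9480 = 9482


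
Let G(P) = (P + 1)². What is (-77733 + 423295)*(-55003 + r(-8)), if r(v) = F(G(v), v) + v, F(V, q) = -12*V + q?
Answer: -19215666134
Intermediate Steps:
G(P) = (1 + P)²
F(V, q) = q - 12*V
r(v) = -12*(1 + v)² + 2*v (r(v) = (v - 12*(1 + v)²) + v = -12*(1 + v)² + 2*v)
(-77733 + 423295)*(-55003 + r(-8)) = (-77733 + 423295)*(-55003 + (-12*(1 - 8)² + 2*(-8))) = 345562*(-55003 + (-12*(-7)² - 16)) = 345562*(-55003 + (-12*49 - 16)) = 345562*(-55003 + (-588 - 16)) = 345562*(-55003 - 604) = 345562*(-55607) = -19215666134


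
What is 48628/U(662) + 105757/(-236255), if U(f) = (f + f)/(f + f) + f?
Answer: 11418491249/156637065 ≈ 72.898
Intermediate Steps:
U(f) = 1 + f (U(f) = (2*f)/((2*f)) + f = (2*f)*(1/(2*f)) + f = 1 + f)
48628/U(662) + 105757/(-236255) = 48628/(1 + 662) + 105757/(-236255) = 48628/663 + 105757*(-1/236255) = 48628*(1/663) - 105757/236255 = 48628/663 - 105757/236255 = 11418491249/156637065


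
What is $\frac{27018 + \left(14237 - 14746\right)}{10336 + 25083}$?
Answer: $\frac{26509}{35419} \approx 0.74844$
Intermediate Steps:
$\frac{27018 + \left(14237 - 14746\right)}{10336 + 25083} = \frac{27018 - 509}{35419} = 26509 \cdot \frac{1}{35419} = \frac{26509}{35419}$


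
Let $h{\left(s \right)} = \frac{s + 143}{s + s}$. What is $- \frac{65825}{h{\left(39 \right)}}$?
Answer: $- \frac{197475}{7} \approx -28211.0$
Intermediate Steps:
$h{\left(s \right)} = \frac{143 + s}{2 s}$
$- \frac{65825}{h{\left(39 \right)}} = - \frac{65825}{\frac{1}{2} \cdot \frac{1}{39} \left(143 + 39\right)} = - \frac{65825}{\frac{1}{2} \cdot \frac{1}{39} \cdot 182} = - \frac{65825}{\frac{7}{3}} = \left(-65825\right) \frac{3}{7} = - \frac{197475}{7}$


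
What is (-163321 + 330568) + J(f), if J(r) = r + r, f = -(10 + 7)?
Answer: 167213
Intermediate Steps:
f = -17 (f = -1*17 = -17)
J(r) = 2*r
(-163321 + 330568) + J(f) = (-163321 + 330568) + 2*(-17) = 167247 - 34 = 167213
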